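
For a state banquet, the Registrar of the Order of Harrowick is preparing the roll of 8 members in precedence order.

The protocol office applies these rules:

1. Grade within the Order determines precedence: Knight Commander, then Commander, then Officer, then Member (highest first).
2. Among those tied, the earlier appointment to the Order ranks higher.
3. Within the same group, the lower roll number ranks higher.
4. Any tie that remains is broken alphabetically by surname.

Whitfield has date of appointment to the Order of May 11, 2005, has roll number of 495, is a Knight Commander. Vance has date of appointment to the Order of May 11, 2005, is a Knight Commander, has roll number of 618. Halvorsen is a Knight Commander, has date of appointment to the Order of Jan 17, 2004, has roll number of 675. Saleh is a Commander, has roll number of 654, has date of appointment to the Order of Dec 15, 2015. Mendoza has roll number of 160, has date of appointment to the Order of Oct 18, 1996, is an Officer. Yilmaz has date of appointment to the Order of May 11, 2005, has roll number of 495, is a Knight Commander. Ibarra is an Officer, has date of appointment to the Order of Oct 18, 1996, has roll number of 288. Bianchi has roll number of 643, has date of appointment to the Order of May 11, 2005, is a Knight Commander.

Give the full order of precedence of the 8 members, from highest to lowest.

By grade within the Order: Halvorsen, Whitfield, Yilmaz, Vance and Bianchi (Knight Commander); then Saleh (Commander); then Mendoza and Ibarra (Officer).
Among Halvorsen, Whitfield, Yilmaz, Vance and Bianchi, by date of appointment to the Order (earlier first): Halvorsen (Jan 17, 2004) before Whitfield, Yilmaz, Vance and Bianchi (May 11, 2005).
Among Whitfield, Yilmaz, Vance and Bianchi, by roll number (lower first): Whitfield and Yilmaz (495) before Vance (618) before Bianchi (643).
Among Whitfield and Yilmaz, alphabetically by surname: Whitfield before Yilmaz.
Mendoza and Ibarra both have date of appointment to the Order Oct 18, 1996, so the next rule applies.
Among Mendoza and Ibarra, by roll number (lower first): Mendoza (160) before Ibarra (288).
Full order: Halvorsen, Whitfield, Yilmaz, Vance, Bianchi, Saleh, Mendoza, Ibarra.

Halvorsen, Whitfield, Yilmaz, Vance, Bianchi, Saleh, Mendoza, Ibarra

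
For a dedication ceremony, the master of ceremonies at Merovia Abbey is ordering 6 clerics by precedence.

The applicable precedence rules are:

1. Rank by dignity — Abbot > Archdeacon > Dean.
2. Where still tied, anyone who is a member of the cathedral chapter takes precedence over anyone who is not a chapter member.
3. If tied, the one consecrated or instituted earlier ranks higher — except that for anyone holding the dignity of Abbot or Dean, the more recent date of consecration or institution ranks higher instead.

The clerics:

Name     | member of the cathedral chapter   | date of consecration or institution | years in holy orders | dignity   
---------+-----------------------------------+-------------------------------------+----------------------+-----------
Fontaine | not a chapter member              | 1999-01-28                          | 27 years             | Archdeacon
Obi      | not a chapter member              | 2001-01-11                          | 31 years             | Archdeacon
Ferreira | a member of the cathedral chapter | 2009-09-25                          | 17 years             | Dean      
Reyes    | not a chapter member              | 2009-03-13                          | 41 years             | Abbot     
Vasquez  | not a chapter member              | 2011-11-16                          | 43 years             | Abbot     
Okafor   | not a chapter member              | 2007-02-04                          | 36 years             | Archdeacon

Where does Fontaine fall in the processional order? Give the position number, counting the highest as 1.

By dignity: Vasquez and Reyes (Abbot); then Fontaine, Obi and Okafor (Archdeacon); then Ferreira (Dean).
Vasquez and Reyes are each not a chapter member, so the next rule applies.
Among Vasquez and Reyes, by date of consecration or institution (later first) (reversed rule for this group): Vasquez (2011-11-16) before Reyes (2009-03-13).
Fontaine, Obi and Okafor are each not a chapter member, so the next rule applies.
Among Fontaine, Obi and Okafor, by date of consecration or institution (earlier first): Fontaine (1999-01-28) before Obi (2001-01-11) before Okafor (2007-02-04).
Order: Vasquez, Reyes, Fontaine, Obi, Okafor, Ferreira. So position 3.

3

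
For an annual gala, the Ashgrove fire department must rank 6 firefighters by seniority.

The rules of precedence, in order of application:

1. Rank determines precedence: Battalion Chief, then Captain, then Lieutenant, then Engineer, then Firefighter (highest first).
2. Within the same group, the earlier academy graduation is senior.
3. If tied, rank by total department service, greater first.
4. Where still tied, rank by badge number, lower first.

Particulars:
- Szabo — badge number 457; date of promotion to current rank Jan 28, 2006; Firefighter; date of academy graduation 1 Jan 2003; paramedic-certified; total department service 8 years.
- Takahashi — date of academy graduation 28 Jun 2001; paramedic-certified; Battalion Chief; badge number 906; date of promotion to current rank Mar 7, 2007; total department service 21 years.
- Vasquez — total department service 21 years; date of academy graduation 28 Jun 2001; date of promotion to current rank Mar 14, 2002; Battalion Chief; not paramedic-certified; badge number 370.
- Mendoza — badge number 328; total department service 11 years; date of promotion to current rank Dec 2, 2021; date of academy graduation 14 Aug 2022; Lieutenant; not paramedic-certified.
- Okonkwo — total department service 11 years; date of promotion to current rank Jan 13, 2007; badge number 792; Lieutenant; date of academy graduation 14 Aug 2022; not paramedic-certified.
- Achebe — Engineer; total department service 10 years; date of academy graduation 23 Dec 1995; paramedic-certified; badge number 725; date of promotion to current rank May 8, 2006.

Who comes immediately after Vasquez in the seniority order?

Takahashi

By rank: Vasquez and Takahashi (Battalion Chief); then Mendoza and Okonkwo (Lieutenant); then Achebe (Engineer); then Szabo (Firefighter).
Vasquez and Takahashi both have date of academy graduation 28 Jun 2001, so the next rule applies.
Vasquez and Takahashi both have total department service 21 years, so the next rule applies.
Among Vasquez and Takahashi, by badge number (lower first): Vasquez (370) before Takahashi (906).
Mendoza and Okonkwo both have date of academy graduation 14 Aug 2022, so the next rule applies.
Mendoza and Okonkwo both have total department service 11 years, so the next rule applies.
Among Mendoza and Okonkwo, by badge number (lower first): Mendoza (328) before Okonkwo (792).
Order: Vasquez, Takahashi, Mendoza, Okonkwo, Achebe, Szabo.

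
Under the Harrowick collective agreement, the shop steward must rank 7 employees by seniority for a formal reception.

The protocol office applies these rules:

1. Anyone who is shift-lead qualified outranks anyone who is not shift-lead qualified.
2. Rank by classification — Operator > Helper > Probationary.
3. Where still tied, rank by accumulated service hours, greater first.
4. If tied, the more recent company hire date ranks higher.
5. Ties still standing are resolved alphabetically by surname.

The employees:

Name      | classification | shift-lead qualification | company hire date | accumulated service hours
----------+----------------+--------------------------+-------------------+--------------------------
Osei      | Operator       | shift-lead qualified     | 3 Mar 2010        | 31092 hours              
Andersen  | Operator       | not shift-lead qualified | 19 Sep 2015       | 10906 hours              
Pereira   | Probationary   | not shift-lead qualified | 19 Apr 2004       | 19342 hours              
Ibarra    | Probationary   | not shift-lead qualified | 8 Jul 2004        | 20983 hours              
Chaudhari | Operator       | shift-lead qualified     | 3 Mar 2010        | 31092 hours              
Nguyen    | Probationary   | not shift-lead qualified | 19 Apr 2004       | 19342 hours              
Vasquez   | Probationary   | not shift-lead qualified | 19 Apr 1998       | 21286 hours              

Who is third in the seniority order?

Andersen

By the first rule: Chaudhari and Osei (both shift-lead qualified); then Andersen, Vasquez, Ibarra, Nguyen and Pereira (each not shift-lead qualified).
Chaudhari and Osei are each Operator, so the next rule applies.
Chaudhari and Osei both have accumulated service hours 31092 hours, so the next rule applies.
Chaudhari and Osei both have company hire date 3 Mar 2010, so the next rule applies.
Among Chaudhari and Osei, alphabetically by surname: Chaudhari before Osei.
Among Andersen, Vasquez, Ibarra, Nguyen and Pereira, by classification: Andersen (Operator) before Vasquez, Ibarra, Nguyen and Pereira (Probationary).
Among Vasquez, Ibarra, Nguyen and Pereira, by accumulated service hours (higher first): Vasquez (21286 hours) before Ibarra (20983 hours) before Nguyen and Pereira (19342 hours).
Nguyen and Pereira both have company hire date 19 Apr 2004, so the next rule applies.
Among Nguyen and Pereira, alphabetically by surname: Nguyen before Pereira.
Order: Chaudhari, Osei, Andersen, Vasquez, Ibarra, Nguyen, Pereira.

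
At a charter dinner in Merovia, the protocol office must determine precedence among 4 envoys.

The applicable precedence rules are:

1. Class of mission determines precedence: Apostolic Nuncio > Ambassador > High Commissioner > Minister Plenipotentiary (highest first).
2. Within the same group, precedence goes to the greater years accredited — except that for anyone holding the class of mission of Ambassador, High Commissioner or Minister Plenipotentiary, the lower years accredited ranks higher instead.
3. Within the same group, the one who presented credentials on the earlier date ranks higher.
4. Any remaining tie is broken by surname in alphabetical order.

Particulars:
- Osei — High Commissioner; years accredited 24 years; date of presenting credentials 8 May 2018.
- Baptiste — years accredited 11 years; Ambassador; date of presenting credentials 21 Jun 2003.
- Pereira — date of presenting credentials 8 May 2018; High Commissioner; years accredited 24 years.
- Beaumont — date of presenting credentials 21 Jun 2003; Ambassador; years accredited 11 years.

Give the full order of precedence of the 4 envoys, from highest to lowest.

Baptiste, Beaumont, Osei, Pereira

By class of mission: Baptiste and Beaumont (Ambassador); then Osei and Pereira (High Commissioner).
Baptiste and Beaumont both have years accredited 11 years, so the next rule applies.
Baptiste and Beaumont both have date of presenting credentials 21 Jun 2003, so the next rule applies.
Among Baptiste and Beaumont, alphabetically by surname: Baptiste before Beaumont.
Osei and Pereira both have years accredited 24 years, so the next rule applies.
Osei and Pereira both have date of presenting credentials 8 May 2018, so the next rule applies.
Among Osei and Pereira, alphabetically by surname: Osei before Pereira.
Full order: Baptiste, Beaumont, Osei, Pereira.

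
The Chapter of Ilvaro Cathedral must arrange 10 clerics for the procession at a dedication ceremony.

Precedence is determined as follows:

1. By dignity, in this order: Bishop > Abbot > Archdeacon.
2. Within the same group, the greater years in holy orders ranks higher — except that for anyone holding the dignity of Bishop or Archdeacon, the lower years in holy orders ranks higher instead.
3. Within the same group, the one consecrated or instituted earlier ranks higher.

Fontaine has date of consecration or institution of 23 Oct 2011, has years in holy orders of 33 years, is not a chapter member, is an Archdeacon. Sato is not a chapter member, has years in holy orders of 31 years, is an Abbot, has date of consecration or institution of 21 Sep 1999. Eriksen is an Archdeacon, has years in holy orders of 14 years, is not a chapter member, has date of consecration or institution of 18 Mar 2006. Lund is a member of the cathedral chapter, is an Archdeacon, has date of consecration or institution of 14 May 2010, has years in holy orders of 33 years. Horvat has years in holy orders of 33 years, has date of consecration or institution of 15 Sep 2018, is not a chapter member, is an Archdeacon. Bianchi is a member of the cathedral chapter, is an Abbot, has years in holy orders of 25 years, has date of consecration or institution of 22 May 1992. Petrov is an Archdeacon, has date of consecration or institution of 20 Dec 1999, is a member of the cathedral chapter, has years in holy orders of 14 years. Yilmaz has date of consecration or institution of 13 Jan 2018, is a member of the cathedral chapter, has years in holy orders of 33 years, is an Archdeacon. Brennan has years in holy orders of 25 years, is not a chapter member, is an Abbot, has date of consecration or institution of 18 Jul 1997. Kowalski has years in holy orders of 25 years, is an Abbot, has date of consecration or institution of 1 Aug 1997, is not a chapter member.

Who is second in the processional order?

By dignity: Sato, Bianchi, Brennan and Kowalski (Abbot); then Petrov, Eriksen, Lund, Fontaine, Yilmaz and Horvat (Archdeacon).
Among Sato, Bianchi, Brennan and Kowalski, by years in holy orders (higher first): Sato (31 years) before Bianchi, Brennan and Kowalski (25 years).
Among Bianchi, Brennan and Kowalski, by date of consecration or institution (earlier first): Bianchi (22 May 1992) before Brennan (18 Jul 1997) before Kowalski (1 Aug 1997).
Among Petrov, Eriksen, Lund, Fontaine, Yilmaz and Horvat, by years in holy orders (lower first) (reversed rule for this group): Petrov and Eriksen (14 years) before Lund, Fontaine, Yilmaz and Horvat (33 years).
Among Petrov and Eriksen, by date of consecration or institution (earlier first): Petrov (20 Dec 1999) before Eriksen (18 Mar 2006).
Among Lund, Fontaine, Yilmaz and Horvat, by date of consecration or institution (earlier first): Lund (14 May 2010) before Fontaine (23 Oct 2011) before Yilmaz (13 Jan 2018) before Horvat (15 Sep 2018).
Order: Sato, Bianchi, Brennan, Kowalski, Petrov, Eriksen, Lund, Fontaine, Yilmaz, Horvat.

Bianchi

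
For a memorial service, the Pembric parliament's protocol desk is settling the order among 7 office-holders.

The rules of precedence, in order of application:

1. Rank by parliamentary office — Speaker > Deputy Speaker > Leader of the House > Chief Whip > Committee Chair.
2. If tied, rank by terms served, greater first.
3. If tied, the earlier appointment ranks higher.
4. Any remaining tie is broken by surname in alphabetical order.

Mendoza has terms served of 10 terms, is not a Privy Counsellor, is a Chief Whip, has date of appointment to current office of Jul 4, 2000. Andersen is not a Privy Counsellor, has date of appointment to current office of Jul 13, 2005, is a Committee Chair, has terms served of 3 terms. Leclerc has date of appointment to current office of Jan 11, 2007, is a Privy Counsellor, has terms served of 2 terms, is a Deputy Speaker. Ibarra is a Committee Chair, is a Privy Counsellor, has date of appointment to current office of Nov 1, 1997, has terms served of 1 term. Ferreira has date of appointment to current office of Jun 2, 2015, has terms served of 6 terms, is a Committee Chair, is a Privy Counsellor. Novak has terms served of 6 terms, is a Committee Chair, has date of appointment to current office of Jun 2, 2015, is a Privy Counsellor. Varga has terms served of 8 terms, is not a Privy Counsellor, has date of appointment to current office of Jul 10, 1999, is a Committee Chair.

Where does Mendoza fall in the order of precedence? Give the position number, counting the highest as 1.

2

By parliamentary office: Leclerc (Deputy Speaker); then Mendoza (Chief Whip); then Varga, Ferreira, Novak, Andersen and Ibarra (Committee Chair).
Among Varga, Ferreira, Novak, Andersen and Ibarra, by terms served (higher first): Varga (8 terms) before Ferreira and Novak (6 terms) before Andersen (3 terms) before Ibarra (1 term).
Ferreira and Novak both have date of appointment to current office Jun 2, 2015, so the next rule applies.
Among Ferreira and Novak, alphabetically by surname: Ferreira before Novak.
Order: Leclerc, Mendoza, Varga, Ferreira, Novak, Andersen, Ibarra. So position 2.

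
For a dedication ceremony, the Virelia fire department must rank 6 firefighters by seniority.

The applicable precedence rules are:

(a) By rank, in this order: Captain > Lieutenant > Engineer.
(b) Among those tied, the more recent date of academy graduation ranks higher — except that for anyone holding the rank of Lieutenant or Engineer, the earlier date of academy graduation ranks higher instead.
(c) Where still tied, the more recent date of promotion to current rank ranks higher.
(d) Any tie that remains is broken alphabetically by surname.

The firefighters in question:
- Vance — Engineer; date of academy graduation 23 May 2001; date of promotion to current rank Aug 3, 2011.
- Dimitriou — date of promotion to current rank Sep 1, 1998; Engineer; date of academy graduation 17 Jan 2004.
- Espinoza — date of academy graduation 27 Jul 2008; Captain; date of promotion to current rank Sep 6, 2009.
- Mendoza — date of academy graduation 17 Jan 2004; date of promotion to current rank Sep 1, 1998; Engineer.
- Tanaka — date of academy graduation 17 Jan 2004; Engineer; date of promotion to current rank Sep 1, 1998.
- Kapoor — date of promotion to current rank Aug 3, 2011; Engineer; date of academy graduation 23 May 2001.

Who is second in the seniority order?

By rank: Espinoza (Captain); then Kapoor, Vance, Dimitriou, Mendoza and Tanaka (Engineer).
Among Kapoor, Vance, Dimitriou, Mendoza and Tanaka, by date of academy graduation (earlier first) (reversed rule for this group): Kapoor and Vance (23 May 2001) before Dimitriou, Mendoza and Tanaka (17 Jan 2004).
Kapoor and Vance both have date of promotion to current rank Aug 3, 2011, so the next rule applies.
Among Kapoor and Vance, alphabetically by surname: Kapoor before Vance.
Dimitriou, Mendoza and Tanaka all have date of promotion to current rank Sep 1, 1998, so the next rule applies.
Among Dimitriou, Mendoza and Tanaka, alphabetically by surname: Dimitriou before Mendoza before Tanaka.
Order: Espinoza, Kapoor, Vance, Dimitriou, Mendoza, Tanaka.

Kapoor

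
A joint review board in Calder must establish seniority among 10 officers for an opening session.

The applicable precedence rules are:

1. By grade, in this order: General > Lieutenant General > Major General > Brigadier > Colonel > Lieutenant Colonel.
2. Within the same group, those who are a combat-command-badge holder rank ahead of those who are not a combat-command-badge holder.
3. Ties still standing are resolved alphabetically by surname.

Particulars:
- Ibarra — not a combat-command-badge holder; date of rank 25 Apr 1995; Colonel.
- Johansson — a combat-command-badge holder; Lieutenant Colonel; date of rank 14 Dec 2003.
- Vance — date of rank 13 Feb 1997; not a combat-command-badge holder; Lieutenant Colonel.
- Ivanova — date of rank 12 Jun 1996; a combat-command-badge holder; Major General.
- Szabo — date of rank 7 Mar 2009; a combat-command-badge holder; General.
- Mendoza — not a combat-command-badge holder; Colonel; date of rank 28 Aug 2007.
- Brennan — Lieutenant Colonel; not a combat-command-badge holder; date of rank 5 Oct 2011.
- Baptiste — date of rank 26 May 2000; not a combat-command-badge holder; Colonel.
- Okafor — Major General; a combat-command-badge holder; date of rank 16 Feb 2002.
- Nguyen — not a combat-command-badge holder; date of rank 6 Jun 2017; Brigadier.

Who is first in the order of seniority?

By grade: Szabo (General); then Ivanova and Okafor (Major General); then Nguyen (Brigadier); then Baptiste, Ibarra and Mendoza (Colonel); then Johansson, Brennan and Vance (Lieutenant Colonel).
Ivanova and Okafor are each a combat-command-badge holder, so the next rule applies.
Among Ivanova and Okafor, alphabetically by surname: Ivanova before Okafor.
Baptiste, Ibarra and Mendoza are each not a combat-command-badge holder, so the next rule applies.
Among Baptiste, Ibarra and Mendoza, alphabetically by surname: Baptiste before Ibarra before Mendoza.
Among Johansson, Brennan and Vance, a combat-command-badge holder before not a combat-command-badge holder: Johansson (a combat-command-badge holder) before Brennan and Vance (not a combat-command-badge holder).
Among Brennan and Vance, alphabetically by surname: Brennan before Vance.
Order: Szabo, Ivanova, Okafor, Nguyen, Baptiste, Ibarra, Mendoza, Johansson, Brennan, Vance.

Szabo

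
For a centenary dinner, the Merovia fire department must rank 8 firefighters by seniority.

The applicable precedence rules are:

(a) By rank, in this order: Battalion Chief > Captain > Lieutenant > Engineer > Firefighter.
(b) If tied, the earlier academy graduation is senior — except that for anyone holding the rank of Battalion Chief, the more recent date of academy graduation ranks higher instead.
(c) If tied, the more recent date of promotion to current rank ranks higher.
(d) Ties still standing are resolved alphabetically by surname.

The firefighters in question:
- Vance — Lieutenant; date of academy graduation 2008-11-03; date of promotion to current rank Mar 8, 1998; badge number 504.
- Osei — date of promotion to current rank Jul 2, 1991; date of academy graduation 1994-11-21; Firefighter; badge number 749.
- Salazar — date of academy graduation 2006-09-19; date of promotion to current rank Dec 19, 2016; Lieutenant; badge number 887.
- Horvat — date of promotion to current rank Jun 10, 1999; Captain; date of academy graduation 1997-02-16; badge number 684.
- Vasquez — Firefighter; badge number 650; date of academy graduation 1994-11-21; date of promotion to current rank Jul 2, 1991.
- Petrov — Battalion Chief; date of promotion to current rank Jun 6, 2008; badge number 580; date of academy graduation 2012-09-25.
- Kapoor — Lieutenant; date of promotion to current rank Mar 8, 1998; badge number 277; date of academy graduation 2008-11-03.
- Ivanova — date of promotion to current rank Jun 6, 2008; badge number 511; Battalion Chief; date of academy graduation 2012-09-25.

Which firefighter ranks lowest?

Vasquez

By rank: Ivanova and Petrov (Battalion Chief); then Horvat (Captain); then Salazar, Kapoor and Vance (Lieutenant); then Osei and Vasquez (Firefighter).
Ivanova and Petrov both have date of academy graduation 2012-09-25, so the next rule applies.
Ivanova and Petrov both have date of promotion to current rank Jun 6, 2008, so the next rule applies.
Among Ivanova and Petrov, alphabetically by surname: Ivanova before Petrov.
Among Salazar, Kapoor and Vance, by date of academy graduation (earlier first): Salazar (2006-09-19) before Kapoor and Vance (2008-11-03).
Kapoor and Vance both have date of promotion to current rank Mar 8, 1998, so the next rule applies.
Among Kapoor and Vance, alphabetically by surname: Kapoor before Vance.
Osei and Vasquez both have date of academy graduation 1994-11-21, so the next rule applies.
Osei and Vasquez both have date of promotion to current rank Jul 2, 1991, so the next rule applies.
Among Osei and Vasquez, alphabetically by surname: Osei before Vasquez.
Order: Ivanova, Petrov, Horvat, Salazar, Kapoor, Vance, Osei, Vasquez.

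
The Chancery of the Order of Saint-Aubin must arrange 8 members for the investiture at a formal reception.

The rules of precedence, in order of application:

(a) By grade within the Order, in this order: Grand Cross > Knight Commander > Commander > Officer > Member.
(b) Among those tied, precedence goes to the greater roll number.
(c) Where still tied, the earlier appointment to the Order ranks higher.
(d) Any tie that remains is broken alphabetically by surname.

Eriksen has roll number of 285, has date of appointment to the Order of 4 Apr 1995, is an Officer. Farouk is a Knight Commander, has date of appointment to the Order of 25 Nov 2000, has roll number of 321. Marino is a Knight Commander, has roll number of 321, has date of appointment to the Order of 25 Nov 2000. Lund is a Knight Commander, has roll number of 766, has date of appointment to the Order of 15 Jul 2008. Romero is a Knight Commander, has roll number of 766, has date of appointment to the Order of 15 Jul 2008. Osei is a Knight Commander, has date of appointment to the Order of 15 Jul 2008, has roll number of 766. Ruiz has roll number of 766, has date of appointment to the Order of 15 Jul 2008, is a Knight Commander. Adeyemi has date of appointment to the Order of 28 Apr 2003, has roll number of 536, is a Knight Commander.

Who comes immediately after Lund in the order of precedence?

Osei

By grade within the Order: Lund, Osei, Romero, Ruiz, Adeyemi, Farouk and Marino (Knight Commander); then Eriksen (Officer).
Among Lund, Osei, Romero, Ruiz, Adeyemi, Farouk and Marino, by roll number (higher first): Lund, Osei, Romero and Ruiz (766) before Adeyemi (536) before Farouk and Marino (321).
Lund, Osei, Romero and Ruiz all have date of appointment to the Order 15 Jul 2008, so the next rule applies.
Among Lund, Osei, Romero and Ruiz, alphabetically by surname: Lund before Osei before Romero before Ruiz.
Farouk and Marino both have date of appointment to the Order 25 Nov 2000, so the next rule applies.
Among Farouk and Marino, alphabetically by surname: Farouk before Marino.
Order: Lund, Osei, Romero, Ruiz, Adeyemi, Farouk, Marino, Eriksen.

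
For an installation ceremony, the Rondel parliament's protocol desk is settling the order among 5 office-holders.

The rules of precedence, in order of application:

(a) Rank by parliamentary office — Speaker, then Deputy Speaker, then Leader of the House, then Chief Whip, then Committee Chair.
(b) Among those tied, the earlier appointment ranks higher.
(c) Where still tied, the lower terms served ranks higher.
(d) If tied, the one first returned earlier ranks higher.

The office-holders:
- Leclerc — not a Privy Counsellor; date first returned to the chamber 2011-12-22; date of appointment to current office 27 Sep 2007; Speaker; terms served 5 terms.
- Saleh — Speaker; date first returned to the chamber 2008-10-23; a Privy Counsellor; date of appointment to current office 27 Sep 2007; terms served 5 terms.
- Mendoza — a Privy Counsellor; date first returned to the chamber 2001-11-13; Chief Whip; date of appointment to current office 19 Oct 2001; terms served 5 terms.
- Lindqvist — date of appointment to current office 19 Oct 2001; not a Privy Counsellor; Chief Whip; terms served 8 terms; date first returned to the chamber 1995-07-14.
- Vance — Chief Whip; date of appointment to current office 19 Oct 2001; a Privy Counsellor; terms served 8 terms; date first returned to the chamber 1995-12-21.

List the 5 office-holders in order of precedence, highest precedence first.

Saleh, Leclerc, Mendoza, Lindqvist, Vance

By parliamentary office: Saleh and Leclerc (Speaker); then Mendoza, Lindqvist and Vance (Chief Whip).
Saleh and Leclerc both have date of appointment to current office 27 Sep 2007, so the next rule applies.
Saleh and Leclerc both have terms served 5 terms, so the next rule applies.
Among Saleh and Leclerc, by date first returned to the chamber (earlier first): Saleh (2008-10-23) before Leclerc (2011-12-22).
Mendoza, Lindqvist and Vance all have date of appointment to current office 19 Oct 2001, so the next rule applies.
Among Mendoza, Lindqvist and Vance, by terms served (lower first): Mendoza (5 terms) before Lindqvist and Vance (8 terms).
Among Lindqvist and Vance, by date first returned to the chamber (earlier first): Lindqvist (1995-07-14) before Vance (1995-12-21).
Full order: Saleh, Leclerc, Mendoza, Lindqvist, Vance.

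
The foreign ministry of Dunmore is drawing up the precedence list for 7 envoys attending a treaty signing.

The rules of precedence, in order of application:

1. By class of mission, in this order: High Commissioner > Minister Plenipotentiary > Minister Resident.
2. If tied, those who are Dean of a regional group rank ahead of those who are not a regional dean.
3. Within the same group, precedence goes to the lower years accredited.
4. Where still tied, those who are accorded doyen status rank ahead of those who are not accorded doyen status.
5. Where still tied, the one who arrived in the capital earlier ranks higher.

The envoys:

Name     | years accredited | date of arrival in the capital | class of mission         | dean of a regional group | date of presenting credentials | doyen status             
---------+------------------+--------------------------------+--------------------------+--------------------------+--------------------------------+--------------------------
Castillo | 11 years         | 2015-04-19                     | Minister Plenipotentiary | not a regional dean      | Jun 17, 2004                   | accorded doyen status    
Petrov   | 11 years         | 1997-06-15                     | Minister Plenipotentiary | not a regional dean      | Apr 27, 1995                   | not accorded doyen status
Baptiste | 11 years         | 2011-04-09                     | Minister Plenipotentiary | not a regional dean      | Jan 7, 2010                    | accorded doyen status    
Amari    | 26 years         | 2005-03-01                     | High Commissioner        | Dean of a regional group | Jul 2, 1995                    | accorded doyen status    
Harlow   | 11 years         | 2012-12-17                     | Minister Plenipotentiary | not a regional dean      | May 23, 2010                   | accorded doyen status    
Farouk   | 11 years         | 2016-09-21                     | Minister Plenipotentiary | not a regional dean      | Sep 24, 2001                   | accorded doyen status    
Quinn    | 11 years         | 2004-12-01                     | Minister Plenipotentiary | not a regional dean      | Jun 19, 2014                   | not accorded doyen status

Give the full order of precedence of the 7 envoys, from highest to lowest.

Amari, Baptiste, Harlow, Castillo, Farouk, Petrov, Quinn

By class of mission: Amari (High Commissioner); then Baptiste, Harlow, Castillo, Farouk, Petrov and Quinn (Minister Plenipotentiary).
Baptiste, Harlow, Castillo, Farouk, Petrov and Quinn are each not a regional dean, so the next rule applies.
Baptiste, Harlow, Castillo, Farouk, Petrov and Quinn all have years accredited 11 years, so the next rule applies.
Among Baptiste, Harlow, Castillo, Farouk, Petrov and Quinn, accorded doyen status before not accorded doyen status: Baptiste, Harlow, Castillo and Farouk (accorded doyen status) before Petrov and Quinn (not accorded doyen status).
Among Baptiste, Harlow, Castillo and Farouk, by date of arrival in the capital (earlier first): Baptiste (2011-04-09) before Harlow (2012-12-17) before Castillo (2015-04-19) before Farouk (2016-09-21).
Among Petrov and Quinn, by date of arrival in the capital (earlier first): Petrov (1997-06-15) before Quinn (2004-12-01).
Full order: Amari, Baptiste, Harlow, Castillo, Farouk, Petrov, Quinn.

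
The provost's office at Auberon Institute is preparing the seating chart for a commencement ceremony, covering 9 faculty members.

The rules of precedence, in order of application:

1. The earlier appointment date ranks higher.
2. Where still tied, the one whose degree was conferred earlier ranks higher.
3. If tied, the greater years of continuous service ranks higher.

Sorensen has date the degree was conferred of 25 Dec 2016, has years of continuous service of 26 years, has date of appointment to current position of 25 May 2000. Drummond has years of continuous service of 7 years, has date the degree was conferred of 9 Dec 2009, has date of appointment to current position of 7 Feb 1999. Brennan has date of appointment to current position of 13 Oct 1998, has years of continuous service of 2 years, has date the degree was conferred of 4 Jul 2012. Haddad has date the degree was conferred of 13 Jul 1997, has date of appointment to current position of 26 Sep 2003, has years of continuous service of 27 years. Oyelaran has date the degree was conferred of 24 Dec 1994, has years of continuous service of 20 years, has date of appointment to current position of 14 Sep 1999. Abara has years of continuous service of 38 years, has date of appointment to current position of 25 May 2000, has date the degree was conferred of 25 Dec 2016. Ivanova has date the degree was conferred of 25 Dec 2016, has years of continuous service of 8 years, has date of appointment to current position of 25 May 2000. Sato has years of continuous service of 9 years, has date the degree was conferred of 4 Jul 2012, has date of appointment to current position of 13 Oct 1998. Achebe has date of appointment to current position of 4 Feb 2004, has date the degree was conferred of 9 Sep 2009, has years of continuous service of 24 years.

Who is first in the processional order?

Sato

By date of appointment to current position (earlier first): Sato and Brennan (both 13 Oct 1998); then Drummond (7 Feb 1999); then Oyelaran (14 Sep 1999); then Abara, Sorensen and Ivanova (each 25 May 2000); then Haddad (26 Sep 2003); then Achebe (4 Feb 2004).
Sato and Brennan both have date the degree was conferred 4 Jul 2012, so the next rule applies.
Among Sato and Brennan, by years of continuous service (higher first): Sato (9 years) before Brennan (2 years).
Abara, Sorensen and Ivanova all have date the degree was conferred 25 Dec 2016, so the next rule applies.
Among Abara, Sorensen and Ivanova, by years of continuous service (higher first): Abara (38 years) before Sorensen (26 years) before Ivanova (8 years).
Order: Sato, Brennan, Drummond, Oyelaran, Abara, Sorensen, Ivanova, Haddad, Achebe.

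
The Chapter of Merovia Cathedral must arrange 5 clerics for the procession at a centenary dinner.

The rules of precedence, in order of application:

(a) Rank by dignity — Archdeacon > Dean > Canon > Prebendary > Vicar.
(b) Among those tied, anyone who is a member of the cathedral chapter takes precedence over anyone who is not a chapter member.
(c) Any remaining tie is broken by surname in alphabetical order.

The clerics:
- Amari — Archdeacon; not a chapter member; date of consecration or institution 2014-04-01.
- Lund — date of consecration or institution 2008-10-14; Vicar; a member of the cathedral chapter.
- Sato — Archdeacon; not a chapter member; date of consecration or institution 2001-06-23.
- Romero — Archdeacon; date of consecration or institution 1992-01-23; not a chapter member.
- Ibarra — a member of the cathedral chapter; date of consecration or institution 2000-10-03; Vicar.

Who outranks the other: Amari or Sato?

By dignity: Amari, Romero and Sato (Archdeacon); then Ibarra and Lund (Vicar).
Amari, Romero and Sato are each not a chapter member, so the next rule applies.
Among Amari, Romero and Sato, alphabetically by surname: Amari before Romero before Sato.
Ibarra and Lund are each a member of the cathedral chapter, so the next rule applies.
Among Ibarra and Lund, alphabetically by surname: Ibarra before Lund.
So Amari takes precedence.

Amari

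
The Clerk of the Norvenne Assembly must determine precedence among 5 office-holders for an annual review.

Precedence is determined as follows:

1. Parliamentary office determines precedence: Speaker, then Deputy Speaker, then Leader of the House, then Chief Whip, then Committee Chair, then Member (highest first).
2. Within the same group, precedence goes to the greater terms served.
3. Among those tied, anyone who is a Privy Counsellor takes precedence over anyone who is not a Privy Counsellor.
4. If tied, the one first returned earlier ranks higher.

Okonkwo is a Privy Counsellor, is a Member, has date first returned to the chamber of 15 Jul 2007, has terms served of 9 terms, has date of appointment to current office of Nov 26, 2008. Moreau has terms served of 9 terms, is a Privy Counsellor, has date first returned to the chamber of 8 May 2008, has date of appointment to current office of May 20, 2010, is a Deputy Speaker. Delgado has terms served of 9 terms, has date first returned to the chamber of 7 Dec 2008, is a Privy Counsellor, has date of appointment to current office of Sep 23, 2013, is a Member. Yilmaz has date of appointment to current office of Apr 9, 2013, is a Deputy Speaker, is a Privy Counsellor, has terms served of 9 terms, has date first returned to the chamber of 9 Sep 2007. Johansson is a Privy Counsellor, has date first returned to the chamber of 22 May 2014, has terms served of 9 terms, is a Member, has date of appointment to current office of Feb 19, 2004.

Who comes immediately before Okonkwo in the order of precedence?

By parliamentary office: Yilmaz and Moreau (Deputy Speaker); then Okonkwo, Delgado and Johansson (Member).
Yilmaz and Moreau both have terms served 9 terms, so the next rule applies.
Yilmaz and Moreau are each a Privy Counsellor, so the next rule applies.
Among Yilmaz and Moreau, by date first returned to the chamber (earlier first): Yilmaz (9 Sep 2007) before Moreau (8 May 2008).
Okonkwo, Delgado and Johansson all have terms served 9 terms, so the next rule applies.
Okonkwo, Delgado and Johansson are each a Privy Counsellor, so the next rule applies.
Among Okonkwo, Delgado and Johansson, by date first returned to the chamber (earlier first): Okonkwo (15 Jul 2007) before Delgado (7 Dec 2008) before Johansson (22 May 2014).
Order: Yilmaz, Moreau, Okonkwo, Delgado, Johansson.

Moreau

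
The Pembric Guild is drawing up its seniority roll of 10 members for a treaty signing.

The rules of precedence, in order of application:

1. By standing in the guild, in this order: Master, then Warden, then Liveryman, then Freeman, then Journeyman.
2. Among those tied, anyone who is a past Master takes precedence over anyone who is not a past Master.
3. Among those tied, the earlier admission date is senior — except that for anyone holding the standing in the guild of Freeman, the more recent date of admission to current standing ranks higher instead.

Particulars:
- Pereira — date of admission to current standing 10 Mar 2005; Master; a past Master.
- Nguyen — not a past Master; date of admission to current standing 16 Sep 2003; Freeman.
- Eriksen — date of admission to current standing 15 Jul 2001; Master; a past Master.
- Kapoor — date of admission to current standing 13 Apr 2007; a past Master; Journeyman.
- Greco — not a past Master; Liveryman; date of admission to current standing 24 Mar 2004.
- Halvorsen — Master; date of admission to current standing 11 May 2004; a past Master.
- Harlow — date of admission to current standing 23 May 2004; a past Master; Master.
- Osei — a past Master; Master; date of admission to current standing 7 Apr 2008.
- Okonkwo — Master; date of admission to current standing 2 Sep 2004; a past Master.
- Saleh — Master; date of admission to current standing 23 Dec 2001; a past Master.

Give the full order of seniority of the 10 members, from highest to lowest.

By standing in the guild: Eriksen, Saleh, Halvorsen, Harlow, Okonkwo, Pereira and Osei (Master); then Greco (Liveryman); then Nguyen (Freeman); then Kapoor (Journeyman).
Eriksen, Saleh, Halvorsen, Harlow, Okonkwo, Pereira and Osei are each a past Master, so the next rule applies.
Among Eriksen, Saleh, Halvorsen, Harlow, Okonkwo, Pereira and Osei, by date of admission to current standing (earlier first): Eriksen (15 Jul 2001) before Saleh (23 Dec 2001) before Halvorsen (11 May 2004) before Harlow (23 May 2004) before Okonkwo (2 Sep 2004) before Pereira (10 Mar 2005) before Osei (7 Apr 2008).
Full order: Eriksen, Saleh, Halvorsen, Harlow, Okonkwo, Pereira, Osei, Greco, Nguyen, Kapoor.

Eriksen, Saleh, Halvorsen, Harlow, Okonkwo, Pereira, Osei, Greco, Nguyen, Kapoor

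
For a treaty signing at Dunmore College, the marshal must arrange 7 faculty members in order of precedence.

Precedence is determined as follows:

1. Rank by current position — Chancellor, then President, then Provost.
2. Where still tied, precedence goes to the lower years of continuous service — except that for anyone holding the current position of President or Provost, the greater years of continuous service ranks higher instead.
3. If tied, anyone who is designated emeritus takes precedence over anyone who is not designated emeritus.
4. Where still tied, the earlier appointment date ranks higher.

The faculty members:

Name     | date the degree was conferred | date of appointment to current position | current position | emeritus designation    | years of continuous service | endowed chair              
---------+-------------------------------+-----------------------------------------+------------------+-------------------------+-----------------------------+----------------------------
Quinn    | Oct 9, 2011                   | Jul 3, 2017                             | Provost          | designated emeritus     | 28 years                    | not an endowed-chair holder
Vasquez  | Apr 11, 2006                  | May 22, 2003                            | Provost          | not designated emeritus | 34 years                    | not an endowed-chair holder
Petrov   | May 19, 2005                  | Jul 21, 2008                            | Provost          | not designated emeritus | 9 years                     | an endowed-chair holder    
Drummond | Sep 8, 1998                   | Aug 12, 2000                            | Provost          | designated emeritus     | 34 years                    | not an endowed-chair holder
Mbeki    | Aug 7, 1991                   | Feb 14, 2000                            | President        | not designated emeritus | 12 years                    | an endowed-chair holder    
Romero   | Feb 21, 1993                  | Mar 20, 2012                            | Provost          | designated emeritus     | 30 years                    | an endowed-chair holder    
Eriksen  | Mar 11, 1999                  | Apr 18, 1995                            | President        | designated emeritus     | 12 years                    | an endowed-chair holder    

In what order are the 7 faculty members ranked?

Eriksen, Mbeki, Drummond, Vasquez, Romero, Quinn, Petrov

By current position: Eriksen and Mbeki (President); then Drummond, Vasquez, Romero, Quinn and Petrov (Provost).
Eriksen and Mbeki both have years of continuous service 12 years, so the next rule applies.
Among Eriksen and Mbeki, designated emeritus before not designated emeritus: Eriksen (designated emeritus) before Mbeki (not designated emeritus).
Among Drummond, Vasquez, Romero, Quinn and Petrov, by years of continuous service (higher first) (reversed rule for this group): Drummond and Vasquez (34 years) before Romero (30 years) before Quinn (28 years) before Petrov (9 years).
Among Drummond and Vasquez, designated emeritus before not designated emeritus: Drummond (designated emeritus) before Vasquez (not designated emeritus).
Full order: Eriksen, Mbeki, Drummond, Vasquez, Romero, Quinn, Petrov.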